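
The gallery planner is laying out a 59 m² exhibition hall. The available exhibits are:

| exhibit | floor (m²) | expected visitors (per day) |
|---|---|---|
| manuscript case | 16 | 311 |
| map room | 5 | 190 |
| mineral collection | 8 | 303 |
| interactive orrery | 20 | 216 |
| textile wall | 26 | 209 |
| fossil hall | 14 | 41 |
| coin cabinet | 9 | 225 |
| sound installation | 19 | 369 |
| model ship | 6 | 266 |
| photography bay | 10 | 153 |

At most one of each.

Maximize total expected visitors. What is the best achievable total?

Filling by ratio: manuscript case + map room + mineral collection + coin cabinet + model ship + photography bay for 1448, with 5 m² left unused.
Replace manuscript case with sound installation: the trade gains 58 net, giving 1506 at 57 m².
Next best is manuscript case + mineral collection + coin cabinet + sound installation + model ship at 1474 (58 m²) — short by 32.

1506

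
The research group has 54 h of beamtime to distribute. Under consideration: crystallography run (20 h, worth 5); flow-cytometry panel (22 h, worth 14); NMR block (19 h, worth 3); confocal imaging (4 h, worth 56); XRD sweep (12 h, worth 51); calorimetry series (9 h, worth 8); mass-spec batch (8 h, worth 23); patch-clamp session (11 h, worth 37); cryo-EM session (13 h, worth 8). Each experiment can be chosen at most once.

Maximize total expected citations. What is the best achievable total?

175

By expected citations per h: confocal imaging 14.00, XRD sweep 4.25, patch-clamp session 3.36, mass-spec batch 2.88 lead.
The ratio ordering already packs tightly: confocal imaging + XRD sweep + calorimetry series + mass-spec batch + patch-clamp session, 44 h, 175.
Confocal imaging + XRD sweep + mass-spec batch + patch-clamp session + cryo-EM session (48 h) also reaches 175 — a tie, but nothing goes higher.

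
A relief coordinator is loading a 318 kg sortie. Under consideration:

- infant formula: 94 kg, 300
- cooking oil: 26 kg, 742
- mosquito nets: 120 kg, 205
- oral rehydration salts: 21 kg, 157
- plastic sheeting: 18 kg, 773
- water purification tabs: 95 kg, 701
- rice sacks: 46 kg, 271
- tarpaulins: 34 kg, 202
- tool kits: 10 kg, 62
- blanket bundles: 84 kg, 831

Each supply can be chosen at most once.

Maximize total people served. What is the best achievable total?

3582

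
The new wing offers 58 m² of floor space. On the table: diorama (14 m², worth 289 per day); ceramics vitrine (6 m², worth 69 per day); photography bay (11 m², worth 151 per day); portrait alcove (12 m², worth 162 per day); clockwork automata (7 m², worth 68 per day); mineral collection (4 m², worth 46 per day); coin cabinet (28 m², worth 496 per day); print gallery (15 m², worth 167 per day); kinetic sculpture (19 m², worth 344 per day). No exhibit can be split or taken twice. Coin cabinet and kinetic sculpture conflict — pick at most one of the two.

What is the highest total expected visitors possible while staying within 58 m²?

993

Greedy by ratio would take diorama + photography bay + portrait alcove + kinetic sculpture: 56 m² used, total 946.
Dropping photography bay and kinetic sculpture frees 30 m²; slotting in mineral collection + coin cabinet (32 m²) lifts the total to 993 at 58 m².
Runner-up diorama + photography bay + mineral collection + coin cabinet tops out at 982.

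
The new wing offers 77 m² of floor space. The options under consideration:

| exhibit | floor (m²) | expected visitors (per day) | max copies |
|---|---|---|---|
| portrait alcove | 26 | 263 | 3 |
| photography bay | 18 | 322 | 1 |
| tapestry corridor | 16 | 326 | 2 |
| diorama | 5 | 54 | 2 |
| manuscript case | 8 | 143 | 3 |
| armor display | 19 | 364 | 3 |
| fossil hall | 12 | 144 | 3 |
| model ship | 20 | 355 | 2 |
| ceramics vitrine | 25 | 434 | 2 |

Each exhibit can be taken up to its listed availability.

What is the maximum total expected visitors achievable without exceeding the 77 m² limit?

Density check — tapestry corridor 20.38, armor display 19.16, photography bay 17.89 are the best per m².
A density-first pass picks 2×tapestry corridor + diorama + 2×armor display — 1434 at 75 m².
Dropping diorama and armor display frees 24 m²; slotting in photography bay + manuscript case (26 m²) lifts the total to 1481 at 77 m².
No other feasible combination exceeds 1481.

1481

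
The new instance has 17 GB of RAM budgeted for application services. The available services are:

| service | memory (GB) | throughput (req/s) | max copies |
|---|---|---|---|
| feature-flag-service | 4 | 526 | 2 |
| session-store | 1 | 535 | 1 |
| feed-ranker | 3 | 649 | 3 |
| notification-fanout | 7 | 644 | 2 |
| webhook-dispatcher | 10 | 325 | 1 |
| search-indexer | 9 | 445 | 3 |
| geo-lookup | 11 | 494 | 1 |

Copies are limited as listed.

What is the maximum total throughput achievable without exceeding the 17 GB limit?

A density-first pass picks feature-flag-service + session-store + 3×feed-ranker — 3008 at 14 GB.
Replace feature-flag-service with notification-fanout: the trade gains 118 net, giving 3126 at 17 GB.

3126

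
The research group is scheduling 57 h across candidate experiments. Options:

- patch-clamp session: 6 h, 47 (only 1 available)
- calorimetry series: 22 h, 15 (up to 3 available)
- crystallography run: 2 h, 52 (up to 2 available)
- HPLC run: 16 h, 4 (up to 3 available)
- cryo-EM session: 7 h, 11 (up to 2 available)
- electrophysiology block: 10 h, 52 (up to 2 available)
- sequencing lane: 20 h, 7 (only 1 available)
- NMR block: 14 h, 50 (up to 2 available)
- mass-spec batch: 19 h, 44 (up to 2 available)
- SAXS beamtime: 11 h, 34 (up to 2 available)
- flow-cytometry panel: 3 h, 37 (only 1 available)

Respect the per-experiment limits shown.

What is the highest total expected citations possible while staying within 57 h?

Taking the top-ratio experiments first gives patch-clamp session + 2×crystallography run + cryo-EM session + 2×electrophysiology block + NMR block + flow-cytometry panel for 353 (54 h).
Dropping cryo-EM session and NMR block frees 21 h; slotting in 2×SAXS beamtime (22 h) lifts the total to 360 at 55 h.
Every other selection either busts 57 h or exceeds an availability limit or fails to beat 360.

360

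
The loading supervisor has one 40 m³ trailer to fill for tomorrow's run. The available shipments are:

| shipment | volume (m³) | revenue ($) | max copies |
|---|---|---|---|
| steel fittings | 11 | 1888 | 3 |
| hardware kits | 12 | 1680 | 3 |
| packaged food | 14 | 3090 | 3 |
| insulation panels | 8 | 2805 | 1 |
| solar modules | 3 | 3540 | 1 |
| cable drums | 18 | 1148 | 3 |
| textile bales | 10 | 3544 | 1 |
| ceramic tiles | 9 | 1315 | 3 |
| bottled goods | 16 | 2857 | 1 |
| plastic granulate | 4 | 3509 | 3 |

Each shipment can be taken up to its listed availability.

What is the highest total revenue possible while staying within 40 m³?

20701

Ranking by ratio (revenue/m³): solar modules 1180.00, plastic granulate 877.25, textile bales 354.40.
Greedy by ratio would take insulation panels + solar modules + textile bales + 3×plastic granulate: 33 m³ used, total 20416.
The 8 m³ tied up in insulation panels is better spent on packaged food — total rises to 20701 (39 m³).
The spare 1 m³ is too small for any remaining shipment, and no exchange beats 20701.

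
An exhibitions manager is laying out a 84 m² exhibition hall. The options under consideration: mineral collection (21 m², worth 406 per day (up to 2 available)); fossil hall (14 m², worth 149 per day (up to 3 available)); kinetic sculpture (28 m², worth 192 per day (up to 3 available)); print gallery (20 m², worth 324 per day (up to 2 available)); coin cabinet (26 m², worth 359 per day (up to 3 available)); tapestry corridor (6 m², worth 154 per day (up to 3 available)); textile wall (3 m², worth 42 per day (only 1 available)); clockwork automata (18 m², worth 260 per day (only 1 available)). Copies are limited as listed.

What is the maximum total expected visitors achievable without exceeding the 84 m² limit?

Density check — tapestry corridor 25.67, mineral collection 19.33, print gallery 16.20, clockwork automata 14.44 are the best per m².
The ratio ordering already packs tightly: 2×mineral collection + print gallery + 3×tapestry corridor + textile wall, 83 m², 1640.
The spare 1 m² is too small for any remaining exhibit, and no exchange beats 1640.

1640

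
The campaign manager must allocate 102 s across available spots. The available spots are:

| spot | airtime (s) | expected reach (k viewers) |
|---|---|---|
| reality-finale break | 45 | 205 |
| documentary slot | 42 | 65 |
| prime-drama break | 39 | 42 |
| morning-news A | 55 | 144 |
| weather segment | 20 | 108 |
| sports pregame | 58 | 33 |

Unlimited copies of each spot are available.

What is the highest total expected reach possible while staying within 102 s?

The ratio ordering already packs tightly: 5×weather segment, 100 s, 540.

540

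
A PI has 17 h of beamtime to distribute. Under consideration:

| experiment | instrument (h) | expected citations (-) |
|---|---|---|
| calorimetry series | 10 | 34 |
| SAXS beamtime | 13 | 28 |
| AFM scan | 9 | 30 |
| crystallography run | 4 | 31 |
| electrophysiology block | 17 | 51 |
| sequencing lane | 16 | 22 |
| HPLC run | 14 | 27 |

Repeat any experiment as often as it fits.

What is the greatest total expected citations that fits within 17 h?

Ranking by ratio (expected citations/h): crystallography run 7.75, calorimetry series 3.40, AFM scan 3.33.
Best packing: 4×crystallography run — 16 h, 124 total.
The spare 1 h is too small for any remaining experiment, and no exchange beats 124.

124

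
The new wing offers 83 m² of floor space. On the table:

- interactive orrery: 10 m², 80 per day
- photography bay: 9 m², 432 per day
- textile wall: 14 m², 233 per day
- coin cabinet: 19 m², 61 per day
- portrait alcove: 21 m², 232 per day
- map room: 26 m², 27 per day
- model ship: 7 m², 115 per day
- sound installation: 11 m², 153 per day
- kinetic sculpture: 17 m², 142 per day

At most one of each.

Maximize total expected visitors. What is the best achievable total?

Density check — photography bay 48.00, textile wall 16.64, model ship 16.43 are the best per m².
Photography bay + textile wall + portrait alcove + model ship + sound installation + kinetic sculpture uses 79 of the 83 m² and totals 1307.
Nothing else within 83 m² beats 1307.

1307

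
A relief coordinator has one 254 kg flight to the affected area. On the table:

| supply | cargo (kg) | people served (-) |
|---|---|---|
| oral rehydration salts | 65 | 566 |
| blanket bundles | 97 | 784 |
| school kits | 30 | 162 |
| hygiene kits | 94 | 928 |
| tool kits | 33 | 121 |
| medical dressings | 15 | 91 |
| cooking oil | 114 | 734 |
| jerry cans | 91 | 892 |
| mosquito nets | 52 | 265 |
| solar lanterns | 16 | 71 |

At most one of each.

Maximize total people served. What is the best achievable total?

2386

Taking oral rehydration salts + hygiene kits + jerry cans: 250 kg used, 2386 in people served.
The closest alternative, oral rehydration salts + blanket bundles + jerry cans, reaches only 2242.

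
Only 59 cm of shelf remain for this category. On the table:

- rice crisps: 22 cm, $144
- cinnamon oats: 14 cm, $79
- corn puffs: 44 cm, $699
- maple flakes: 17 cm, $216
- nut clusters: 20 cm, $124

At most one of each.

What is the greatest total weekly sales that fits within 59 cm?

778

Best packing: cinnamon oats + corn puffs — 58 cm, 778 total.
Nothing else within 59 cm beats 778.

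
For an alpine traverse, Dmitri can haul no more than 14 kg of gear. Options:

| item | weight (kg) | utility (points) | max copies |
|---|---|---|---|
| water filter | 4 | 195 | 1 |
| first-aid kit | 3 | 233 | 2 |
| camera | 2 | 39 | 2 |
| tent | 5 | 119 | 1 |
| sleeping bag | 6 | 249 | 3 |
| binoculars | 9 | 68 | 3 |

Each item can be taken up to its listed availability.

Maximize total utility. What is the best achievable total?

754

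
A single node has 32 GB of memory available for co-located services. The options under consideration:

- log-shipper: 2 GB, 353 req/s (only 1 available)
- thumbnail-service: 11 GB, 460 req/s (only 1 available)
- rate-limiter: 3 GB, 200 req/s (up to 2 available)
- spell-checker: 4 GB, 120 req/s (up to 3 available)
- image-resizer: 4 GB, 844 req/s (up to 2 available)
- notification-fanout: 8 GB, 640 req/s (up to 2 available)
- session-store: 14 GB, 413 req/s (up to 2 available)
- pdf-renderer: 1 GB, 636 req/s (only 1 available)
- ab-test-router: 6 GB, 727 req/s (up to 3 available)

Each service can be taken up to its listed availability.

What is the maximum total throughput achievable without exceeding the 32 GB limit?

5058

The ratio ordering already packs tightly: log-shipper + rate-limiter + 2×image-resizer + pdf-renderer + 3×ab-test-router, 32 GB, 5058.
That's the maximum — no swap from here does better than 5058.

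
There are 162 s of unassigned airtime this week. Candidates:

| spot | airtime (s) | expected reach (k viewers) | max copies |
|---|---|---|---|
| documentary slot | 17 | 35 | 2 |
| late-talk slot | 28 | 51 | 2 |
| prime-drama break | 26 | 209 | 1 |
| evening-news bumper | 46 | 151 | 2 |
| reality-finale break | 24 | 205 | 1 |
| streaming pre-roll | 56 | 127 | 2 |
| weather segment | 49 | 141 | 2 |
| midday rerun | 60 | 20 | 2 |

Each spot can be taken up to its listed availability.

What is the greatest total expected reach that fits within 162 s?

751

Documentary slot + prime-drama break + 2×evening-news bumper + reality-finale break uses 159 of the 162 s and totals 751.
Every other selection either busts 162 s or exceeds an availability limit or fails to beat 751.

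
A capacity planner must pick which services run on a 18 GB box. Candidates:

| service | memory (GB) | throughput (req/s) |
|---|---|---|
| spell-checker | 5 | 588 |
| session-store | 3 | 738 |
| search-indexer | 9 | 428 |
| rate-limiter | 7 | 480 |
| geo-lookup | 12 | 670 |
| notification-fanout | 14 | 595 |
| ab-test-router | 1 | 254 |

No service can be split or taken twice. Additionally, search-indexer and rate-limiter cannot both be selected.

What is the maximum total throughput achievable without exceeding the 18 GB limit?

2060

Density check — ab-test-router 254.00, session-store 246.00, spell-checker 117.60, rate-limiter 68.57 are the best per GB.
Best packing: spell-checker + session-store + rate-limiter + ab-test-router — 16 GB, 2060 total.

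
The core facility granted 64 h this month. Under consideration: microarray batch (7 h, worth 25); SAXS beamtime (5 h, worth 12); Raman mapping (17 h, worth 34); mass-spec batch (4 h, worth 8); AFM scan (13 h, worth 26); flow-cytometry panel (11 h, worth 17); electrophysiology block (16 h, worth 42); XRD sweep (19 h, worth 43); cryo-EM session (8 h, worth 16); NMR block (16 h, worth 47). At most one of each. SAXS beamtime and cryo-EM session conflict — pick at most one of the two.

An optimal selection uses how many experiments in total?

The maximum expected citations within 64 h is 169.
microarray batch + SAXS beamtime + electrophysiology block + XRD sweep + NMR block hits 169 at 63 h.
All optima have 5 experiments.

5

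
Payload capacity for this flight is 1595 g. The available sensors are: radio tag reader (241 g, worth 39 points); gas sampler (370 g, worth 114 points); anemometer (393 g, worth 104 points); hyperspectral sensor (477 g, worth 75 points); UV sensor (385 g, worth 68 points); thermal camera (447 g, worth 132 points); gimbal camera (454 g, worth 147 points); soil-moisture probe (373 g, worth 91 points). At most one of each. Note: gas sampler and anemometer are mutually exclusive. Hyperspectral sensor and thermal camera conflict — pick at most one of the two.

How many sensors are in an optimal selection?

4

Best achievable data value is 432.
radio tag reader + gas sampler + thermal camera + gimbal camera hits 432 at 1512 g.
Every optimal selection uses 4 sensors.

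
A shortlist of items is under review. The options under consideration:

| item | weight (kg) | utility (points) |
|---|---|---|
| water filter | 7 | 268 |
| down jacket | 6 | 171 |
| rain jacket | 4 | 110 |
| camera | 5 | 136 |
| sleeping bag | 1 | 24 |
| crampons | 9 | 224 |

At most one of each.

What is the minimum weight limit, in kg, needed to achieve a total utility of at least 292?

Need the lightest bundle worth ≥ 292.
water filter + sleeping bag reaches 292 using 8 kg.
Any bundle with less than 8 kg falls short of 292.

8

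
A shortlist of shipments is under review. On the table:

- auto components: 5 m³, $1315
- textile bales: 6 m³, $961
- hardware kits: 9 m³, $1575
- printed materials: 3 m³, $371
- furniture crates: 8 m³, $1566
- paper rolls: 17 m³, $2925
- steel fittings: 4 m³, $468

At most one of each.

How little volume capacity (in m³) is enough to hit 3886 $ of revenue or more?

Need the lightest bundle worth ≥ 3886.
auto components + hardware kits + furniture crates: 4456 revenue at 22 m³.
Below 22 m³ the best achievable stays under 3886.

22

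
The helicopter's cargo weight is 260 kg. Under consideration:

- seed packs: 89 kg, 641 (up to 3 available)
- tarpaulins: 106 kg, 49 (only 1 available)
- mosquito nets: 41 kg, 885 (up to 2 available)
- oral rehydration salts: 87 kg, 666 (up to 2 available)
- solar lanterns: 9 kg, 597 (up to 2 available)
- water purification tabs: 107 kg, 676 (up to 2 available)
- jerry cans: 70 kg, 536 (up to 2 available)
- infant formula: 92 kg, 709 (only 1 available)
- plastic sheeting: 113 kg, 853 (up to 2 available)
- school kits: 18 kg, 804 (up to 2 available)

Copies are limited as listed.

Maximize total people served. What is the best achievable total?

Ranking by ratio (people served/kg): solar lanterns 66.33, school kits 44.67, mosquito nets 21.59, infant formula 7.71.
Filling by ratio: 2×mosquito nets + 2×solar lanterns + infant formula + 2×school kits for 5281, with 32 kg left unused.
Dropping infant formula frees 92 kg; slotting in plastic sheeting (113 kg) lifts the total to 5425 at 249 kg.

5425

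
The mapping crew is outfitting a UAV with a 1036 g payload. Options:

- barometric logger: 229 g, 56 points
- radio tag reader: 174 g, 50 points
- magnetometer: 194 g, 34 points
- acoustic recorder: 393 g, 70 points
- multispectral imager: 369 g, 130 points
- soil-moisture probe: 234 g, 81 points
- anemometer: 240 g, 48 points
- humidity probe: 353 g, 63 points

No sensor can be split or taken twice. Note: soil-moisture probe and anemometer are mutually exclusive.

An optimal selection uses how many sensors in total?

4

Optimal total is 317.
barometric logger + radio tag reader + multispectral imager + soil-moisture probe hits 317 at 1006 g.
All optima have 4 sensors.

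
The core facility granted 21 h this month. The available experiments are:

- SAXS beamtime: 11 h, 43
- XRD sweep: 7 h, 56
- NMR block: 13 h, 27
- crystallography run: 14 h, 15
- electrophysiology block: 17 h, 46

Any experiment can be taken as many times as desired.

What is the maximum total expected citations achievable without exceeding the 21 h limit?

168

The ratio ordering already packs tightly: 3×XRD sweep, 21 h, 168.
Every other selection either busts 21 h or fails to beat 168.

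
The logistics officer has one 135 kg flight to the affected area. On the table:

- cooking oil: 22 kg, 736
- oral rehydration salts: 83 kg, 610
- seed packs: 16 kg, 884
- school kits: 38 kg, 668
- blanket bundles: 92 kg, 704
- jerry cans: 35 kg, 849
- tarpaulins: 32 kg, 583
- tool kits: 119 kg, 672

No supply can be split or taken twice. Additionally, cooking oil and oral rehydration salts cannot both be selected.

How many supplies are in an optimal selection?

4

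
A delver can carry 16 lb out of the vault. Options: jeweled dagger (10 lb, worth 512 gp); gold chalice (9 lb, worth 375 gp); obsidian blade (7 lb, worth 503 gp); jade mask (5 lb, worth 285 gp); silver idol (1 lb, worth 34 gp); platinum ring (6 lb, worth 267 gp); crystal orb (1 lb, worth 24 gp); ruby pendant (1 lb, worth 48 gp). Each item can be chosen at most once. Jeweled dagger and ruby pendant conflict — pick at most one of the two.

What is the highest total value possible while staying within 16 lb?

894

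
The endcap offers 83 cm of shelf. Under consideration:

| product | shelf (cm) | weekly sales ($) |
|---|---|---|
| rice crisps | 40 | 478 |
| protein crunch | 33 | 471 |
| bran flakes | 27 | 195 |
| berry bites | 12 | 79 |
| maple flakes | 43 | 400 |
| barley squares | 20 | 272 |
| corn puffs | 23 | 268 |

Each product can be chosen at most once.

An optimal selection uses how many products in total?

Best achievable weekly sales is 1018.
For example rice crisps + barley squares + corn puffs achieves it, using 83 cm.
Any selection reaching 1018 contains exactly 3 products.

3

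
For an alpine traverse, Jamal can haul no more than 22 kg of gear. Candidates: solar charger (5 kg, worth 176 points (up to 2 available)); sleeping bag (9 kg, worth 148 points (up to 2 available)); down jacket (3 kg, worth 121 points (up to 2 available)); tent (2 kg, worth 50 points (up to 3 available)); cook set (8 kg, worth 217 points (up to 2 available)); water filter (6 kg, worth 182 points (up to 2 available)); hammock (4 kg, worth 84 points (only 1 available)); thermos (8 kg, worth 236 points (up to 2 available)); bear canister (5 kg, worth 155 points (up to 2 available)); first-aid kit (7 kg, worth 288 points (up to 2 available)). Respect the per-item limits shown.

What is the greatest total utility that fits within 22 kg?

873

A density-first pass picks 2×down jacket + tent + 2×first-aid kit — 868 at 22 kg.
Dropping down jacket and tent frees 5 kg; slotting in solar charger (5 kg) lifts the total to 873 at 22 kg.
That's the maximum — no swap from here does better than 873.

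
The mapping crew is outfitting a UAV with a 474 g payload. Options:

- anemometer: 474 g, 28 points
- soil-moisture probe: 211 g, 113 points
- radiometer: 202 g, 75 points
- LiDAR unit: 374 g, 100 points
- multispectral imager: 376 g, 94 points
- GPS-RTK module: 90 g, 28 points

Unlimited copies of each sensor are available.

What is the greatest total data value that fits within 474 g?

226

2×soil-moisture probe uses 422 of the 474 g and totals 226.
Every other selection either busts 474 g or fails to beat 226.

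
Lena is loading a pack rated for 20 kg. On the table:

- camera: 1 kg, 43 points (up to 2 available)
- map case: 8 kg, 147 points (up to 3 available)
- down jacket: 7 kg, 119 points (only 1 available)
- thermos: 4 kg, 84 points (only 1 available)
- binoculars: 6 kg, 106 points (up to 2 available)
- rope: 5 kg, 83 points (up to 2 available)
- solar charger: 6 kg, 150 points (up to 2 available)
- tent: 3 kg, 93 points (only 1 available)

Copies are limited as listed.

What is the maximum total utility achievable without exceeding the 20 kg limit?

520

Filling by ratio: 2×camera + 2×solar charger + tent for 479, with 3 kg left unused.
Dropping camera frees 1 kg; slotting in thermos (4 kg) lifts the total to 520 at 20 kg.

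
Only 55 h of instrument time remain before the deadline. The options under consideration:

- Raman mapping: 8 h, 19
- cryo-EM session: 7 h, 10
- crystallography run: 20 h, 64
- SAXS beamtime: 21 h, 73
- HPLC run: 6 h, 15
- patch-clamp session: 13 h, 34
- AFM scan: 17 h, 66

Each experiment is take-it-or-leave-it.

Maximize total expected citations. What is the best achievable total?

Best packing: Raman mapping + SAXS beamtime + HPLC run + AFM scan — 52 h, 173 total.
SAXS beamtime + patch-clamp session + AFM scan (51 h) also reaches 173 — a tie, but nothing goes higher.

173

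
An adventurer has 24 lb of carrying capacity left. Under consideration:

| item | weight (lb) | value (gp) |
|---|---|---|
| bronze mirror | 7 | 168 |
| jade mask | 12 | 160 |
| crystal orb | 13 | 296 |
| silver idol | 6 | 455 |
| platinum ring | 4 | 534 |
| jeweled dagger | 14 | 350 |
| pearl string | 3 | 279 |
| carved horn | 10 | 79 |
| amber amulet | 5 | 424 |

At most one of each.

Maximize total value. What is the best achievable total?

Density check — platinum ring 133.50, pearl string 93.00, amber amulet 84.80, silver idol 75.83 are the best per lb.
Best packing: silver idol + platinum ring + pearl string + amber amulet — 18 lb, 1692 total.
The closest alternative, bronze mirror + silver idol + platinum ring + amber amulet, reaches only 1581.

1692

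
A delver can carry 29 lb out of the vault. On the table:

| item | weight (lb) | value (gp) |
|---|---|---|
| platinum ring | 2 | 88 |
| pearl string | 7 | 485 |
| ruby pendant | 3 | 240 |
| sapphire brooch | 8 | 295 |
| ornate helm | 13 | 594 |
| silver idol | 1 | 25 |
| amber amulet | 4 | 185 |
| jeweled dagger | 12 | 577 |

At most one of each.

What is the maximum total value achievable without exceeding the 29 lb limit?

1600

Ranking by ratio (value/lb): ruby pendant 80.00, pearl string 69.29, jeweled dagger 48.08, amber amulet 46.25.
The ratio ordering already packs tightly: platinum ring + pearl string + ruby pendant + silver idol + amber amulet + jeweled dagger, 29 lb, 1600.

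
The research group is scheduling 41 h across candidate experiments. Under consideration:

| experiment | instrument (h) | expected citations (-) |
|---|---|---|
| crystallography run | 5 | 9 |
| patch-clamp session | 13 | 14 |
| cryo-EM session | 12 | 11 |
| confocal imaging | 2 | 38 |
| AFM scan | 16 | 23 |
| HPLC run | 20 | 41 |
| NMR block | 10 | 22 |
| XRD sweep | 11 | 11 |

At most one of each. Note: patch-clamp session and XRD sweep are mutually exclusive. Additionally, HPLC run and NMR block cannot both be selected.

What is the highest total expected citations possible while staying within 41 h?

Taking crystallography run + patch-clamp session + confocal imaging + HPLC run: 40 h used, 102 in expected citations.
No other feasible combination exceeds 102.

102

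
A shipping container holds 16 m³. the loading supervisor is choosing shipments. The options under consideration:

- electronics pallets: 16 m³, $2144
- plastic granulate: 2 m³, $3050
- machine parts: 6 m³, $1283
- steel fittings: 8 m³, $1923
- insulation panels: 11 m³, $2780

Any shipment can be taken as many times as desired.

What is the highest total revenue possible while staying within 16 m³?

24400

Best packing: 8×plastic granulate — 16 m³, 24400 total.
No other feasible combination exceeds 24400.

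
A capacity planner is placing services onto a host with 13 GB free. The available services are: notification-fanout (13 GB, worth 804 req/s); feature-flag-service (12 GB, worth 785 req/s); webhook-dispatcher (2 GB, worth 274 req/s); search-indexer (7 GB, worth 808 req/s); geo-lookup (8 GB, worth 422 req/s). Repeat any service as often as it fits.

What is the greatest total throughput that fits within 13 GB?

6×webhook-dispatcher uses 12 of the 13 GB and totals 1644.
No other feasible combination exceeds 1644.

1644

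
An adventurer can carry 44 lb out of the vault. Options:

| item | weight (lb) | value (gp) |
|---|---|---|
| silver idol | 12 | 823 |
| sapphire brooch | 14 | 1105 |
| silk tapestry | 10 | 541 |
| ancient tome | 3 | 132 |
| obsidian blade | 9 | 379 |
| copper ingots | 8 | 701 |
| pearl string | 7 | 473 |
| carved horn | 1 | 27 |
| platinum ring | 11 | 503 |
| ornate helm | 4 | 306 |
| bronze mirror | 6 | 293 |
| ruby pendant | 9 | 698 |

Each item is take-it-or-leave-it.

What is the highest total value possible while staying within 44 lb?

3354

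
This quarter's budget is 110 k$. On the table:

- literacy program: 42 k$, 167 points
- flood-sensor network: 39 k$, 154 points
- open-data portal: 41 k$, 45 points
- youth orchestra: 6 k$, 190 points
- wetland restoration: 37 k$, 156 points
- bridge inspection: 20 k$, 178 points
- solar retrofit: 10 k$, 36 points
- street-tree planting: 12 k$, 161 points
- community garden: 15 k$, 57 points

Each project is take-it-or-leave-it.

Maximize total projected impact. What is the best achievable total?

789

The ratio heuristic lands on youth orchestra + wetland restoration + bridge inspection + solar retrofit + street-tree planting + community garden (778) but leaves 10 k$ idle.
Replace wetland restoration with literacy program: the trade gains 11 net, giving 789 at 105 k$.
The closest alternative, youth orchestra + wetland restoration + bridge inspection + solar retrofit + street-tree planting + community garden, reaches only 778.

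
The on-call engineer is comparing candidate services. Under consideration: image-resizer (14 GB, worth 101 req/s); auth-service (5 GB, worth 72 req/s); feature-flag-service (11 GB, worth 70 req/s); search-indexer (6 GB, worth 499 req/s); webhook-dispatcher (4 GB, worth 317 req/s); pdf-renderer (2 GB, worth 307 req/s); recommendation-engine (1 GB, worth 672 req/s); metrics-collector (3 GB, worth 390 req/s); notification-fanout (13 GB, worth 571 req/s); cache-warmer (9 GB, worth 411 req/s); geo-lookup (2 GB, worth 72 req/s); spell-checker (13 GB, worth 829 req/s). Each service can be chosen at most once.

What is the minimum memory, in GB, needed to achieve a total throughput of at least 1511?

10

Need the lightest bundle worth ≥ 1511.
Taking search-indexer + recommendation-engine + metrics-collector gives 1561 (≥ 1511) for 10 GB.
Below 10 GB the best achievable stays under 1511.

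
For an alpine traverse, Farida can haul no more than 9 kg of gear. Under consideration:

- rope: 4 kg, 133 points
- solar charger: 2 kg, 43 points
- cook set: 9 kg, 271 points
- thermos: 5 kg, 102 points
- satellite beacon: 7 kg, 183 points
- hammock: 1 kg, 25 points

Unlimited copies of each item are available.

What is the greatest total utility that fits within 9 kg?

Density check — rope 33.25, cook set 30.11, satellite beacon 26.14 are the best per kg.
2×rope + hammock uses 9 of the 9 kg and totals 291.
Nothing else within 9 kg beats 291.

291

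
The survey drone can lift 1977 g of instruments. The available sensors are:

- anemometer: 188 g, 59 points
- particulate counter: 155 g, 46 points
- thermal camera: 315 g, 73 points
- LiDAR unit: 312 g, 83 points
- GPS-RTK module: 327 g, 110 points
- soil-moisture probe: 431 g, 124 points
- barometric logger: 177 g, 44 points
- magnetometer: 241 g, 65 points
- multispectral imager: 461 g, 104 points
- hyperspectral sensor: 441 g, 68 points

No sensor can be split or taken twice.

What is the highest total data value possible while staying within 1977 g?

560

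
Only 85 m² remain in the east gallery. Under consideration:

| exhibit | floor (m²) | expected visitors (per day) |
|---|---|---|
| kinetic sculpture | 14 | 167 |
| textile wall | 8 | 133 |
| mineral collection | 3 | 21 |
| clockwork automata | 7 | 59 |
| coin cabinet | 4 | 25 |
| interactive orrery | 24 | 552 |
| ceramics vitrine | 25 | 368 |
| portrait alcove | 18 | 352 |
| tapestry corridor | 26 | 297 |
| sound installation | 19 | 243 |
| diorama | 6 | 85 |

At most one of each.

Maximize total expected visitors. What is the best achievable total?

1515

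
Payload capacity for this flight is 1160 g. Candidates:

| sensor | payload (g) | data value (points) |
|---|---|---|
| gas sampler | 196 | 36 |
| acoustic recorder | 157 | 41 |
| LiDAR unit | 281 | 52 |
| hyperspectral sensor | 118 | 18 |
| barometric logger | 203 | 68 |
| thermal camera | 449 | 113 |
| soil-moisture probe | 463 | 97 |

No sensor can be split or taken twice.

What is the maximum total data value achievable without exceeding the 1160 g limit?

Taking the top-ratio sensors first gives acoustic recorder + LiDAR unit + barometric logger + thermal camera for 274 (1090 g).
The 438 g tied up in acoustic recorder and LiDAR unit is better spent on soil-moisture probe — total rises to 278 (1115 g).
An exhaustive check of the 128 subsets confirms 278.

278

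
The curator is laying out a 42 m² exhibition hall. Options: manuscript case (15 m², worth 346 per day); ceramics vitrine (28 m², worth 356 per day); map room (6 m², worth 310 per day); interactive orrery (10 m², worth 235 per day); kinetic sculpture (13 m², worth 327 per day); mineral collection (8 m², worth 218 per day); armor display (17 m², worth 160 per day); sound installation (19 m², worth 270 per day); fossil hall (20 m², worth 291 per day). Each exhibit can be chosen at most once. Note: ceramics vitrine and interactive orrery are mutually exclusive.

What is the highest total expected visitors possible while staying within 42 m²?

1201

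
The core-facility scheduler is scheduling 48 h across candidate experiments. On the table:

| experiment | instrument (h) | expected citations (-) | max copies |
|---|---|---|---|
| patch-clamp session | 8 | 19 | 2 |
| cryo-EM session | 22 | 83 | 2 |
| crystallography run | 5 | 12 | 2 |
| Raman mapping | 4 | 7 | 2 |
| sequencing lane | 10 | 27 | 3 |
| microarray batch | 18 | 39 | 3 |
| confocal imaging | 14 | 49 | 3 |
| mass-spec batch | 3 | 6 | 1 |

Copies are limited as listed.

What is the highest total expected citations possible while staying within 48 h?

A density-first pass picks 2×cryo-EM session + mass-spec batch — 172 at 47 h.
Replace mass-spec batch with Raman mapping: the trade gains 1 net, giving 173 at 48 h.
That's the maximum — no swap from here does better than 173.

173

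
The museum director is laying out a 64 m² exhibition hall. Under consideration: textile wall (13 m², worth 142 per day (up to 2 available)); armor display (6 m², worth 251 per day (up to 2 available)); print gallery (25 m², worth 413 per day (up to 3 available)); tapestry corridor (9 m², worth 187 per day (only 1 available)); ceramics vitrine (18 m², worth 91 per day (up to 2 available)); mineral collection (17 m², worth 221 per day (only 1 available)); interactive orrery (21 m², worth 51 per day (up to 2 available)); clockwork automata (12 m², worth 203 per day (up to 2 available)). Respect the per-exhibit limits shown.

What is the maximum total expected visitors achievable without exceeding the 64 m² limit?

1328

Density check — armor display 41.83, tapestry corridor 20.78, clockwork automata 16.92, print gallery 16.52 are the best per m².
The ratio heuristic lands on 2×armor display + tapestry corridor + mineral collection + 2×clockwork automata (1316) but leaves 2 m² idle.
Dropping tapestry corridor and mineral collection and 2×clockwork automata frees 50 m²; slotting in 2×print gallery (50 m²) lifts the total to 1328 at 62 m².
Every other selection either busts 64 m² or exceeds an availability limit or fails to beat 1328.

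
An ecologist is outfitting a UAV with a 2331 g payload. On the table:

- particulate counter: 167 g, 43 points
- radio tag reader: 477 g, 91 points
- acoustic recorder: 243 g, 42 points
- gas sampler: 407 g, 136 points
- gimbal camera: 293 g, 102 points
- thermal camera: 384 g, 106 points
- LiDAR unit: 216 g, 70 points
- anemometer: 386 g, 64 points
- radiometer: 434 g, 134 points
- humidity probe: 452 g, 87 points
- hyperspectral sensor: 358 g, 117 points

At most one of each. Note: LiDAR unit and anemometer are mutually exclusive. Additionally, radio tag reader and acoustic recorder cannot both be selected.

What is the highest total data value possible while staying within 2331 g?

708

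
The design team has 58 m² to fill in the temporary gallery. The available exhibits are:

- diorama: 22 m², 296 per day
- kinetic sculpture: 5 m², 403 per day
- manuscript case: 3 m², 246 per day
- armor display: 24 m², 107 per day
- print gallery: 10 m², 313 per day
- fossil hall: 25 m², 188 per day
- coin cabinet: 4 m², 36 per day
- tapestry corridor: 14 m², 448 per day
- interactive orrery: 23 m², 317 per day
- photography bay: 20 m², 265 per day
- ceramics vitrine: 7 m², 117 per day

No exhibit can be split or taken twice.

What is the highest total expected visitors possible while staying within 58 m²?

1742

Filling by ratio: kinetic sculpture + manuscript case + print gallery + coin cabinet + tapestry corridor + ceramics vitrine for 1563, with 15 m² left unused.
The 7 m² tied up in ceramics vitrine is better spent on diorama — total rises to 1742 (58 m²).
That's the maximum — no swap from here does better than 1742.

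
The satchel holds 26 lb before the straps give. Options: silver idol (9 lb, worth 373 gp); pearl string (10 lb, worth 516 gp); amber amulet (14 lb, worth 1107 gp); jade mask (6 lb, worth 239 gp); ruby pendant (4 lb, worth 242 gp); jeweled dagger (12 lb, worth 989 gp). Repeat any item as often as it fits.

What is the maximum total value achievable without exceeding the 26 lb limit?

2096

A density-first pass picks 2×jeweled dagger — 1978 at 24 lb.
Dropping jeweled dagger frees 12 lb; slotting in amber amulet (14 lb) lifts the total to 2096 at 26 lb.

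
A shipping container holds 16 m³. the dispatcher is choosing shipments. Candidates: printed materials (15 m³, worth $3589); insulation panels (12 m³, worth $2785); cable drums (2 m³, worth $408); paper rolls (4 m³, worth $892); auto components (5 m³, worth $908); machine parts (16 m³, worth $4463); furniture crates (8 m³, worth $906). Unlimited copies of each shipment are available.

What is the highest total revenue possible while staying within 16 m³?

4463

Machine parts uses 16 of the 16 m³ and totals 4463.
Nothing else within 16 m³ beats 4463.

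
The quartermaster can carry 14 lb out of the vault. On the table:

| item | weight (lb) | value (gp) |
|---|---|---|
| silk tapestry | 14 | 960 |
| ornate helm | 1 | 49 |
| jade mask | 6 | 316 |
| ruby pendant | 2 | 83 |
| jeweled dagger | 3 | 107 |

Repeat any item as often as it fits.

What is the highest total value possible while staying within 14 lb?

960

Silk tapestry uses 14 of the 14 lb and totals 960.
No other feasible combination exceeds 960.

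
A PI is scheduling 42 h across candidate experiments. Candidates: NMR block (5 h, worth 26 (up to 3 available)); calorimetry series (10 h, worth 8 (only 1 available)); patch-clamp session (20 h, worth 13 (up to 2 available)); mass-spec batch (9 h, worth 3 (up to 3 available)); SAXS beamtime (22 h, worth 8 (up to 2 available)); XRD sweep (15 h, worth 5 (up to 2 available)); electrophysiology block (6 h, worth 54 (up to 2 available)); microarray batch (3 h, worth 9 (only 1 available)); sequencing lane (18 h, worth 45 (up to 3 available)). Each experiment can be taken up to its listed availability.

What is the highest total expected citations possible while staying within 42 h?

A density-first pass picks 3×NMR block + calorimetry series + 2×electrophysiology block + microarray batch — 203 at 40 h.
Dropping NMR block and calorimetry series and microarray batch frees 18 h; slotting in sequencing lane (18 h) lifts the total to 205 at 40 h.
Nothing else within 42 h beats 205.

205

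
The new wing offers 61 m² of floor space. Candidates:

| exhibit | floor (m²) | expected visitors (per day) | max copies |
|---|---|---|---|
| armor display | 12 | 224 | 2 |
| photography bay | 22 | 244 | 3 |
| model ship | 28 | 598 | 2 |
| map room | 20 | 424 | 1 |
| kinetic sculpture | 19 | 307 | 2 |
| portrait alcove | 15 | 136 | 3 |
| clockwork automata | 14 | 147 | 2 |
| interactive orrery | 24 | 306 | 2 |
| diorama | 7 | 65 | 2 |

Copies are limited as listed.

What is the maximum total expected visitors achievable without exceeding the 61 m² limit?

Filling by ratio: 2×model ship for 1196, with 5 m² left unused.
Replace model ship with armor display + map room: the trade gains 50 net, giving 1246 at 60 m².

1246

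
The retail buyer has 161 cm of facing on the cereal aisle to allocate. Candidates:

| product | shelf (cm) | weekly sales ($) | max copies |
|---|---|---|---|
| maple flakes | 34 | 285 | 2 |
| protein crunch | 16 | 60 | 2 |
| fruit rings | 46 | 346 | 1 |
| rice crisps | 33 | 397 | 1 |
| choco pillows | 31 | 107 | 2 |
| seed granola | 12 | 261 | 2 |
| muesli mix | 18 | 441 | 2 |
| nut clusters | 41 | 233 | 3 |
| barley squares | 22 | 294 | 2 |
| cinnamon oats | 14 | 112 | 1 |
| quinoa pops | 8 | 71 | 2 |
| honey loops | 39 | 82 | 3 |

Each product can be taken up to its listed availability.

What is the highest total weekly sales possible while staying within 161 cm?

A density-first pass picks rice crisps + 2×seed granola + 2×muesli mix + 2×barley squares + 2×quinoa pops — 2531 at 153 cm.
Dropping quinoa pops frees 8 cm; slotting in cinnamon oats (14 cm) lifts the total to 2572 at 159 cm.
Nothing else within 161 cm beats 2572.

2572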